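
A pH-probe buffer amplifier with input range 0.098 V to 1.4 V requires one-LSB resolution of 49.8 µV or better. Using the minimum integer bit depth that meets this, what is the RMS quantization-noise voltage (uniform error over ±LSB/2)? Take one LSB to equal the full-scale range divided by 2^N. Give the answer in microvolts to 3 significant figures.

Span: 1.4 V − (0.098 V) = 1.302 V.
Levels needed ≥ 1.302/49.8 µV = 26140. 2^15 = 32768 suffices, so N_min = 15.
One LSB is 1.302 V / 32768 = 39.734 µV.
RMS noise = LSB/√12 = 11.5 µV.

11.5 µV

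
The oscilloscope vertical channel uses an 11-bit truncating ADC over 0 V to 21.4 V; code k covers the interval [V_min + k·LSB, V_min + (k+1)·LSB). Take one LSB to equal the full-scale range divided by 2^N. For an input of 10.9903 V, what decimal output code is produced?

Span = 21.4 V. LSB = 21.4 V / 2^11 ≈ 10.45 mV.
V_in − V_min = 10.9903 − (0) = 10.9903 V.
Divide by LSB: 10.9903 × 2048/21.4 = 1051.7820.
Truncating gives code 1051.

1051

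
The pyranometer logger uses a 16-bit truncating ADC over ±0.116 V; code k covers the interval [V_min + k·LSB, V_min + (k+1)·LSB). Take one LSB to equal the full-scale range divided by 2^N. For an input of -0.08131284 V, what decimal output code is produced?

9798

Full-scale range = 0.116 V − (-0.116 V) = 0.232 V. LSB = 0.232 V / 2^16 ≈ 3.540 µV.
code = ⌊(V_in − V_min)/LSB⌋ = ⌊(V_in − V_min) × 2^16 / range⌋
     = ⌊(-0.08131284 − (-0.116)) × 65536 / 0.232⌋ = ⌊0.03468716 × 65536/0.232⌋
     = ⌊9798.525⌋ = 9798.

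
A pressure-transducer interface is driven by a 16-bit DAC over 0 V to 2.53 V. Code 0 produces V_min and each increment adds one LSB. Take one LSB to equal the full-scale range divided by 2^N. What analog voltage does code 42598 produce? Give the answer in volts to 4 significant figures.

1.644 V

V_FS = 2.53 V. LSB = 2.53 V / 2^16.
V_out = V_min + code × LSB = 0 V + 42598 × 2.53 V / 65536
      = 0 V + 1.64448 V = 1.64448 V.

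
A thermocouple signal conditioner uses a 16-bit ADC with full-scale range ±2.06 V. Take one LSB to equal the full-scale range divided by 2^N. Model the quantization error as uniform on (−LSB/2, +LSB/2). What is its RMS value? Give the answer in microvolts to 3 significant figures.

18.1 µV

Range = 2.06 − (-2.06) = 4.12 V.
One LSB is 4.12 V / 65536 = 62.866 µV.
RMS of a uniform error over width LSB is LSB/√12 = 18.1 µV.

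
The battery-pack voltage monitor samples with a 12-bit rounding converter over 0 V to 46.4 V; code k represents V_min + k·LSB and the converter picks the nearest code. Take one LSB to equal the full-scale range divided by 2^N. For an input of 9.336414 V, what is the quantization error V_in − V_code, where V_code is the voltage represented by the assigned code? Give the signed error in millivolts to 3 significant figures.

Range is 46.4 V. LSB = 46.4 V / 2^12 ≈ 11.33 mV.
Position in LSBs: (9.336414 − (0)) × 4096/46.4 = 824.1800; rounding gives k = 824.
V_code = 0 + (824/4096) × 46.4 = 9.334375000 V.
Error = V_in − V_code = 9.336414 − (9.334375000) = +2.04 mV.

+2.04 mV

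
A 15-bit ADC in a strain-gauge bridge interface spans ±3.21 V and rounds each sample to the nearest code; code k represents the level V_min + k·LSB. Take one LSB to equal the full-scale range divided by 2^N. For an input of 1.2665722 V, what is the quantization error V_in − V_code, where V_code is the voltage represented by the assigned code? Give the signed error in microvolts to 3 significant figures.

Span: 3.21 V − (-3.21 V) = 6.42 V. LSB = 6.42 V / 2^15 ≈ 195.9 µV.
Position in LSBs: (1.2665722 − (-3.21)) × 32768/6.42 = 22848.6476; rounding gives k = 22849.
V_code = -3.21 + (22849/32768) × 6.42 = 1.2666412354 V.
V_in − V_code = 1.2665722 − (1.2666412354) = −69.0 µV.

−69.0 µV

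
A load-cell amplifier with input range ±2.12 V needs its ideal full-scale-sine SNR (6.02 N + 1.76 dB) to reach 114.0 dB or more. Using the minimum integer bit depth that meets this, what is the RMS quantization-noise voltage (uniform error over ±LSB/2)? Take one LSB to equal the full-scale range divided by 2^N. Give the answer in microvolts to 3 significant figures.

2.33 µV

Full-scale range = 2.12 V − (-2.12 V) = 4.24 V.
6.02 N + 1.76 ≥ 114.0 gives N ≥ 18.645, so the minimum integer is 19.
LSB = 4.24 V ÷ 2^19 = 4.24/524288 V = 8.0872 µV.
V_rms = LSB/√12 = 2.33 µV.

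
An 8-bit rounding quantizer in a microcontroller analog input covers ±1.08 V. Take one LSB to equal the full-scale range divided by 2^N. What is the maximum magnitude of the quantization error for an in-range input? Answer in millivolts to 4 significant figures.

Range = 1.08 − (-1.08) = 2.16 V.
LSB = 2.16 V ÷ 2^8 = 2.16/256 V = 8.43750 mV.
Worst-case error for round-to-nearest is half an LSB: 4.219 mV.

4.219 mV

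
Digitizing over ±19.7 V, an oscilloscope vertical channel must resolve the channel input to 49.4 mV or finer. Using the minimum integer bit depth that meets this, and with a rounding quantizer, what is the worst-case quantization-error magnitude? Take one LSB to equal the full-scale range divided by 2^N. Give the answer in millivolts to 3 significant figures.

19.2 mV

Full-scale range = 19.7 V − (-19.7 V) = 39.4 V.
39.4 V / 49.4 mV = 797.6. Since 2^9 = 512 and 2^10 = 1024, N = 10.
LSB = 39.4 V ÷ 2^10 = 39.4/1024 V = 38.477 mV.
Half an LSB is 19.2 mV.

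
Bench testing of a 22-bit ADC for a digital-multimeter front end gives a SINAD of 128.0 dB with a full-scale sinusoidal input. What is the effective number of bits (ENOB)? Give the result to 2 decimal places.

ENOB = (128.0 − 1.76)/6.02 = 20.9701 bits.

20.97 bits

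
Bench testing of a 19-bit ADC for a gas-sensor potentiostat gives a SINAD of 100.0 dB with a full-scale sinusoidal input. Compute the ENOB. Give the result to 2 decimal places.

16.32 bits

ENOB = (SINAD − 1.76) / 6.02 = (100.0 − 1.76) / 6.02 = 98.24 / 6.02 = 16.3189.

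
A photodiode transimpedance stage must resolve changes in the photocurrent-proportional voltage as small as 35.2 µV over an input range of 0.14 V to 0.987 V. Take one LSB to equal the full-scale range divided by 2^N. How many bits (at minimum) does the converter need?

15 bits

The full-scale span is 0.987 − (0.14) = 0.847 V.
0.847 V / 35.2 µV = 24060. Since 2^14 = 16384 and 2^15 = 32768, N = 15.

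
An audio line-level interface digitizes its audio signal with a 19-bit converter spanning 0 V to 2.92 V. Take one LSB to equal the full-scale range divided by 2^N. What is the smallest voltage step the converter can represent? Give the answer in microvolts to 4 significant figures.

5.569 µV

Range is 2.92 V.
There are 2^19 = 524288 steps.
One LSB is 2.92 V / 524288 = 5.569 µV.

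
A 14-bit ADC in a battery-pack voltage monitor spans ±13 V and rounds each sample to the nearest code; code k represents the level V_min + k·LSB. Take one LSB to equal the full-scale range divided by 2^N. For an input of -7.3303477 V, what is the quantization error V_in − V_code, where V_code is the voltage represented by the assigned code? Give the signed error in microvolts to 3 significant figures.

Span: 13 V − (-13 V) = 26 V. LSB = 26 V / 2^14 ≈ 1.587 mV.
(V_in − V_min)/LSB = (-7.3303477 − (-13)) × 16384/26 = 3572.7532 → nearest code k = 3573.
V_code = V_min + k × range/2^14 = -13 + 3573 × 26/16384 = -7.3299560547 V.
e = -7.3303477 − (-7.3299560547) = −392 µV.

−392 µV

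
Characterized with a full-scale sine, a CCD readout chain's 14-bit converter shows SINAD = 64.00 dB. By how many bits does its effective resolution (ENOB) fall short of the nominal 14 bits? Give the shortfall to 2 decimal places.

ENOB = (SINAD − 1.76)/6.02 = (64.00 − 1.76)/6.02 = 10.3389 bits.
14 − 10.3389 = 3.66 bits below nominal.

3.66 bits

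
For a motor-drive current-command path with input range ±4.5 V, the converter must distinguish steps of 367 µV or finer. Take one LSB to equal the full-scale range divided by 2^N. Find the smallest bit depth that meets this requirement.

Span: 4.5 V − (-4.5 V) = 9 V.
Need 2^N ≥ 9 V / 367 µV = 24520 → N_min = 15.

15 bits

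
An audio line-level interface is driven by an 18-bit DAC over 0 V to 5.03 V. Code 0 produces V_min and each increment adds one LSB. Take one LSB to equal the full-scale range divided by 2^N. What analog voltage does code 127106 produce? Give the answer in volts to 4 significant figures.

2.439 V

V_FS = 5.03 V. LSB = 5.03 V / 2^18.
V_out = 0 + 127106 × (5.03/262144) V
      = 0 V + 2.43890 V = 2.43890 V.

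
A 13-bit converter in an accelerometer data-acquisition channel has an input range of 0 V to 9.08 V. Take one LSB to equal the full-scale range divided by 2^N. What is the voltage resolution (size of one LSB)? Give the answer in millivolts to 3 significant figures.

1.11 mV

Span = 9.08 V.
2^13 = 8192 levels.
LSB = 9.08 V ÷ 2^13 = 9.08/8192 V = 1.11 mV.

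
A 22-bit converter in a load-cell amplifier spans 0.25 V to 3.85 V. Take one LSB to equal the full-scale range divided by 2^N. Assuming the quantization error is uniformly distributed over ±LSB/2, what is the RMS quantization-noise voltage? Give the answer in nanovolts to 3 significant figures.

The full-scale span is 3.85 − (0.25) = 3.6 V.
Step size = 3.6/4194304 V = 0.85831 µV.
RMS of a uniform error over width LSB is LSB/√12 = 248 nV.

248 nV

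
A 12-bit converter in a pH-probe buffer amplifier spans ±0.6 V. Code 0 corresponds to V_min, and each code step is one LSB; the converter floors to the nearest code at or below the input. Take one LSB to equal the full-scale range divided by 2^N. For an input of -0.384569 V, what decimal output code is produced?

735

Full-scale range = 0.6 V − (-0.6 V) = 1.2 V. LSB = 1.2 V / 2^12 ≈ 293.0 µV.
V_in − V_min = -0.384569 − (-0.6) = 0.215431 V.
Divide by LSB: 0.215431 × 4096/1.2 = 735.3378.
Truncating gives code 735.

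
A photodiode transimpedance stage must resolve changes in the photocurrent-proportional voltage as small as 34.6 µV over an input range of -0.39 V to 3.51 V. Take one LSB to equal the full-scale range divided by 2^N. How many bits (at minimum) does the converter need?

Span: 3.51 V − (-0.39 V) = 3.9 V.
Required number of levels: 3.9/34.6 µV = 112720; smallest N with 2^N ≥ that is 17.

17 bits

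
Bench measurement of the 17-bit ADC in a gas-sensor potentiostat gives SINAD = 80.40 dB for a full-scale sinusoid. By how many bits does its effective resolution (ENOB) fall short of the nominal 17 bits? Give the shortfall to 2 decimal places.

3.94 bits

N_eff = (80.40 − 1.76)/6.02 = 13.0631 bits.
Lost resolution: 17 − 13.0631 = 3.9369 bits.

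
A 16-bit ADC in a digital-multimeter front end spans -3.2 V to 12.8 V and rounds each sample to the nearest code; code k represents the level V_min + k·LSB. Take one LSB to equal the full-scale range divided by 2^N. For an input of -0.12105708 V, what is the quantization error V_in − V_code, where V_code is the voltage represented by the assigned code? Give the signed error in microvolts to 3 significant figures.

Span: 12.8 V − (-3.2 V) = 16 V. LSB = 16 V / 2^16 ≈ 244.1 µV.
Position in LSBs: (-0.12105708 − (-3.2)) × 65536/16 = 12611.3502; rounding gives k = 12611.
V_code = V_min + k × range/2^16 = -3.2 + 12611 × 16/65536 = -0.12114257813 V.
e = -0.12105708 − (-0.12114257813) = +85.5 µV.

+85.5 µV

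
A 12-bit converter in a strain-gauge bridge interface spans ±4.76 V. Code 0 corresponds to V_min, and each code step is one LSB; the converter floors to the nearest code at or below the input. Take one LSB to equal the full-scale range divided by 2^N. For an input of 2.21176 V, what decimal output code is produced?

Full-scale range = 4.76 V − (-4.76 V) = 9.52 V. LSB = 9.52 V / 2^12 ≈ 2.324 mV.
V_in − V_min = 2.21176 − (-4.76) = 6.97176 V.
Divide by LSB: 6.97176 × 4096/9.52 = 2999.6144.
Truncating gives code 2999.

2999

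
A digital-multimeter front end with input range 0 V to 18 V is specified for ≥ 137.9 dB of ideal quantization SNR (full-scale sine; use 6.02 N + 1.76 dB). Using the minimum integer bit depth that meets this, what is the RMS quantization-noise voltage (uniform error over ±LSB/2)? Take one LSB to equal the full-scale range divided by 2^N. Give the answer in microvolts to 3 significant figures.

V_FS = 18 V.
6.02 N + 1.76 ≥ 137.9 gives N ≥ 22.615, so the minimum integer is 23.
LSB = 18 V / 2^23 = 2.1458 µV.
σ_q = LSB/√12 = 2.1458 µV/3.4641 = 0.619 µV.

0.619 µV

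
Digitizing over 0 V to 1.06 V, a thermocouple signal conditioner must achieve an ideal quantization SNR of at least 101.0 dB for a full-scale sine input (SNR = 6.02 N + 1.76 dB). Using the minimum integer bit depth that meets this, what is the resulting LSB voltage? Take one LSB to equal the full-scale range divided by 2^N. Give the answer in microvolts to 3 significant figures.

8.09 µV

Range is 1.06 V.
6.02 N + 1.76 ≥ 101.0 gives N ≥ 16.485, so the minimum integer is 17.
LSB = 1.06 V ÷ 2^17 = 1.06/131072 V = 8.09 µV.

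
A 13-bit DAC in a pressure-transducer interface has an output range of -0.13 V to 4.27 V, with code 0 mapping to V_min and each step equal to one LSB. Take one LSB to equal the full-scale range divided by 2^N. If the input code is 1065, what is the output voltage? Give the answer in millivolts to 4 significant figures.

Full-scale range = 4.27 V − (-0.13 V) = 4.4 V. LSB = 4.4 V / 2^13.
V_out = V_min + code × LSB = -0.13 V + 1065 × 4.4 V / 8192
      = -0.13 + 0.572021 = 0.442021 V.

442.0 mV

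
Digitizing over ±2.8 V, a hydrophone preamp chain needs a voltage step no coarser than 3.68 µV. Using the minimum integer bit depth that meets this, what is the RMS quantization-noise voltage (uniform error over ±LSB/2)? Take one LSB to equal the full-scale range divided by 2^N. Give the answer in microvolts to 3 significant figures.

Range = 2.8 − (-2.8) = 5.6 V.
Need 2^N ≥ 5.6 V / 3.68 µV = 1.522e6 → N_min = 21.
LSB = 5.6 V ÷ 2^21 = 5.6/2097152 V = 2.6703 µV.
RMS noise = LSB/√12 = 0.771 µV.

0.771 µV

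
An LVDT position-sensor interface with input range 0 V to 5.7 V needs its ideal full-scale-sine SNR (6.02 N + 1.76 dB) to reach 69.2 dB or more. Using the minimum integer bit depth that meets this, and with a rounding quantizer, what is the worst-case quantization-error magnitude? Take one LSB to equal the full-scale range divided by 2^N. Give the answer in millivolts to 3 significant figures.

Span = 5.7 V.
N ≥ (69.2 − 1.76)/6.02 = 11.203 → N_min = 12.
LSB = 5.7 V ÷ 2^12 = 5.7/4096 V = 1.3916 mV.
Max error for round-to-nearest is LSB/2 = 0.696 mV.

0.696 mV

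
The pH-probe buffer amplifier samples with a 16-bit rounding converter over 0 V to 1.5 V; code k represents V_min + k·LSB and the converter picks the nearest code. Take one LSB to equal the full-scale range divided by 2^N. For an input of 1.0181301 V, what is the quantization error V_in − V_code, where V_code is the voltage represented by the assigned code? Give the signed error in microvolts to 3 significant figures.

−4.97 µV

Range is 1.5 V. LSB = 1.5 V / 2^16 ≈ 22.89 µV.
(1.0181301 − (0)) / LSB = 1.0181301 × 65536/1.5 = 44482.7828. Nearest integer: k = 44483.
V_code = V_min + k × range/2^16 = 0 + 44483 × 1.5/65536 = 1.0181350708 V.
V_in − V_code = 1.0181301 − (1.0181350708) = −4.97 µV.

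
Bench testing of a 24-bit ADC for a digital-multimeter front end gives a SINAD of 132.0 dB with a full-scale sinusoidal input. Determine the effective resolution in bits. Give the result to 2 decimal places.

21.63 bits

Inverting SNR = 6.02 N + 1.76: N_eff = (132.0 − 1.76)/6.02 = 21.6346.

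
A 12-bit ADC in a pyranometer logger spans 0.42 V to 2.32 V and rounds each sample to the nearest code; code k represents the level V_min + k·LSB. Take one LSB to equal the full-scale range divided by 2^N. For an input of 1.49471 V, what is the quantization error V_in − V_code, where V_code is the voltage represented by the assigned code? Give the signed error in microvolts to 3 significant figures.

Full-scale range = 2.32 V − (0.42 V) = 1.9 V. LSB = 1.9 V / 2^12 ≈ 463.9 µV.
Position in LSBs: (1.49471 − (0.42)) × 4096/1.9 = 2316.8485; rounding gives k = 2317.
Reconstructed level: 0.42 + 2317 × 1.9/4096 V = 1.494780273 V.
V_in − V_code = 1.49471 − (1.494780273) = −70.3 µV.

−70.3 µV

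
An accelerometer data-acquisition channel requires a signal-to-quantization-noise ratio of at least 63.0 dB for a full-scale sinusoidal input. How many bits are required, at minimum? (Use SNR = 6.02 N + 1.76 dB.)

Required N = ⌈(63.0 − 1.76)/6.02⌉ = ⌈10.173⌉ = 11.

11 bits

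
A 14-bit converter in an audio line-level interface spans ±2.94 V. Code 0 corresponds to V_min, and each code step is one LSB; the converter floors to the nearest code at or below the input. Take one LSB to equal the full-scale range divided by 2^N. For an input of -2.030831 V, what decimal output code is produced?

Range = 2.94 − (-2.94) = 5.88 V. LSB = 5.88 V / 2^14 ≈ 358.9 µV.
(V_in − V_min) × 2^14/range = (-2.030831 − (-2.94)) × 16384/5.88 = 2533.304.
Floor → code = 2533.

2533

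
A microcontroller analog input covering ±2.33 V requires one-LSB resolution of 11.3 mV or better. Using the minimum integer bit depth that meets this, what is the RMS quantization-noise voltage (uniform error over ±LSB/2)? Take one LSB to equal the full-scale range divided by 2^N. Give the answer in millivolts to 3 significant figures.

2.63 mV

Span: 2.33 V − (-2.33 V) = 4.66 V.
Levels needed ≥ 4.66/11.3 mV = 412.4. 2^9 = 512 suffices, so N_min = 9.
LSB = 4.66 V ÷ 2^9 = 4.66/512 V = 9.1016 mV.
σ_q = LSB/√12 = 9.1016 mV/3.4641 = 2.63 mV.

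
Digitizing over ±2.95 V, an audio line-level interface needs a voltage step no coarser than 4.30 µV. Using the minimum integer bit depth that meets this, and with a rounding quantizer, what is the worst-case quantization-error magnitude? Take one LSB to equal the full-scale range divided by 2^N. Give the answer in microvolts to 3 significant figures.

1.41 µV

Span: 2.95 V − (-2.95 V) = 5.9 V.
Need 2^N ≥ 5.9 V / 4.30 µV = 1.372e6 → N_min = 21.
Step size = 5.9/2097152 V = 2.8133 µV.
Half an LSB is 1.41 µV.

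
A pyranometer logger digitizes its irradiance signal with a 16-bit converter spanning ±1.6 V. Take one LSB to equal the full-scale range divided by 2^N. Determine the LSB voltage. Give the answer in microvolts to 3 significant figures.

Full-scale range = 1.6 V − (-1.6 V) = 3.2 V.
There are 2^16 = 65536 steps.
LSB = 3.2 V ÷ 2^16 = 3.2/65536 V = 48.8 µV.

48.8 µV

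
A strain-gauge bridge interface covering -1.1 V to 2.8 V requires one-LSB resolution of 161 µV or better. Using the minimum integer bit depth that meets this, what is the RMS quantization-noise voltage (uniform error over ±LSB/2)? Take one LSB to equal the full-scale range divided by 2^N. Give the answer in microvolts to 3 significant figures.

34.4 µV

Span: 2.8 V − (-1.1 V) = 3.9 V.
Required number of levels: 3.9/161 µV = 24224; smallest N with 2^N ≥ that is 15.
One LSB is 3.9 V / 32768 = 119.02 µV.
V_rms = LSB/√12 = 34.4 µV.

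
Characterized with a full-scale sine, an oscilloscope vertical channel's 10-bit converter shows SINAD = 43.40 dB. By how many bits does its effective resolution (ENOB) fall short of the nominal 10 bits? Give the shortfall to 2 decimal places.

N_eff = (43.40 − 1.76)/6.02 = 6.9169 bits.
Lost resolution: 10 − 6.9169 = 3.0831 bits.

3.08 bits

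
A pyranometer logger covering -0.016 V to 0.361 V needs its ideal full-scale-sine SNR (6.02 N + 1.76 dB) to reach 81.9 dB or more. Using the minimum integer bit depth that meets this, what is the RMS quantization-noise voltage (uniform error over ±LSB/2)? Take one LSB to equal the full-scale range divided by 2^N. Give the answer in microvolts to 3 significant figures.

6.64 µV

The full-scale span is 0.361 − (-0.016) = 0.377 V.
Solving 6.02 N ≥ 81.9 − 1.76: N ≥ 13.312. Round up → N = 14.
One LSB is 0.377 V / 16384 = 23.010 µV.
RMS noise = LSB/√12 = 6.64 µV.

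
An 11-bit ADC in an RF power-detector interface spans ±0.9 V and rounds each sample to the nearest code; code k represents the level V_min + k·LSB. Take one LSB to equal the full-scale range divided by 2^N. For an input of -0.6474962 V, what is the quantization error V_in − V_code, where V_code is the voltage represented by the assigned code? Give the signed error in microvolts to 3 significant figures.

+258 µV

Span: 0.9 V − (-0.9 V) = 1.8 V. LSB = 1.8 V / 2^11 ≈ 0.8789 mV.
(V_in − V_min)/LSB = (-0.6474962 − (-0.9)) × 2048/1.8 = 287.2932 → nearest code k = 287.
V_code = V_min + k × range/2^11 = -0.9 + 287 × 1.8/2048 = -0.6477539063 V.
e = -0.6474962 − (-0.6477539063) = +258 µV.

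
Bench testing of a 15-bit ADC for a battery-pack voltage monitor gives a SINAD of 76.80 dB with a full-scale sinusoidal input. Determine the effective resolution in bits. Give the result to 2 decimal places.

ENOB = (76.80 − 1.76)/6.02 = 12.4651 bits.

12.47 bits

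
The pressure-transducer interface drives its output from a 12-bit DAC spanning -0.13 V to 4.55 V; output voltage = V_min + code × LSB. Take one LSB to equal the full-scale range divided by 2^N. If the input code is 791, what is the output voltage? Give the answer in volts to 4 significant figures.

The full-scale span is 4.55 − (-0.13) = 4.68 V. LSB = 4.68 V / 2^12.
V_out = V_min + code × LSB = -0.13 V + 791 × 4.68 V / 4096
      = -0.13 + 0.903779 = 0.773779 V.

0.7738 V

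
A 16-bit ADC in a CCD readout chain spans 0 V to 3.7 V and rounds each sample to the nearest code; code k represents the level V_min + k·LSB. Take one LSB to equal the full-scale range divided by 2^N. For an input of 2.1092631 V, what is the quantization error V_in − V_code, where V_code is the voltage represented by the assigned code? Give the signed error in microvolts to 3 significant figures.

Span = 3.7 V. LSB = 3.7 V / 2^16 ≈ 56.46 µV.
Position in LSBs: (2.1092631 − (0)) × 65536/3.7 = 37360.1801; rounding gives k = 37360.
V_code = 0 + (37360/65536) × 3.7 = 2.1092529297 V.
e = 2.1092631 − (2.1092529297) = +10.2 µV.

+10.2 µV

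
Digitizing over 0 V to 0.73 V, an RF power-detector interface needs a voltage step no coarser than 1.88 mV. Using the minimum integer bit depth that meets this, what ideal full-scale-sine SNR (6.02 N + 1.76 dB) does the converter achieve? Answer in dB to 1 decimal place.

55.9 dB

V_FS = 0.73 V.
Levels needed ≥ 0.73/1.88 mV = 388.3. 2^9 = 512 suffices, so N_min = 9.
6.02(9) + 1.76 = 55.94 dB.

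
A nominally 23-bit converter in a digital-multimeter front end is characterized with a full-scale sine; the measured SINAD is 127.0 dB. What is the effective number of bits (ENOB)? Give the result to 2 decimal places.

(127.0 − 1.76) / 6.02 = 125.24/6.02 = 20.8040 effective bits.

20.80 bits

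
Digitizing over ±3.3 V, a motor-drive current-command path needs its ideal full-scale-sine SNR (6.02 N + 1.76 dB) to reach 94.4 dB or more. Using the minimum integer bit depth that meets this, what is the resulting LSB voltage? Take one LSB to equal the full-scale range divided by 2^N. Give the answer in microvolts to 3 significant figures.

Full-scale range = 3.3 V − (-3.3 V) = 6.6 V.
N ≥ (94.4 − 1.76)/6.02 = 15.389 → N_min = 16.
Step size = 6.6/65536 V = 101 µV.

101 µV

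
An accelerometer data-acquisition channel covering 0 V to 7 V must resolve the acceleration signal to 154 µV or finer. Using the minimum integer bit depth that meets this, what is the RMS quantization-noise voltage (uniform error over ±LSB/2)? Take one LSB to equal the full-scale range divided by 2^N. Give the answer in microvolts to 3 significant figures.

30.8 µV

Full-scale range = 7 V.
7 V / 154 µV = 45450. Since 2^15 = 32768 and 2^16 = 65536, N = 16.
One LSB is 7 V / 65536 = 106.81 µV.
V_rms = LSB/√12 = 30.8 µV.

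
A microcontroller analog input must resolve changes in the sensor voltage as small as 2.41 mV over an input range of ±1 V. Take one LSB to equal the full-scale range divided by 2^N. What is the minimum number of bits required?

Span: 1 V − (-1 V) = 2 V.
Required number of levels: 2/2.41 mV = 829.88; smallest N with 2^N ≥ that is 10.

10 bits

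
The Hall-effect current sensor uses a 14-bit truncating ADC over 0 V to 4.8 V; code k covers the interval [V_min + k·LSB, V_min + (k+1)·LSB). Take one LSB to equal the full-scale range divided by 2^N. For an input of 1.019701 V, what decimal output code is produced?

Span = 4.8 V. LSB = 4.8 V / 2^14 ≈ 293.0 µV.
V_in − V_min = 1.019701 − (0) = 1.019701 V.
Divide by LSB: 1.019701 × 16384/4.8 = 3480.5794.
Truncating gives code 3480.

3480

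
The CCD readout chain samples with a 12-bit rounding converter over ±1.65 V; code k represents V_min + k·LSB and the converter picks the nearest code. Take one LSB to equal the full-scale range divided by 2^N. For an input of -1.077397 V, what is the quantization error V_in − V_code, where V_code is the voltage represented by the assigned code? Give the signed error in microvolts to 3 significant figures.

Range = 1.65 − (-1.65) = 3.3 V. LSB = 3.3 V / 2^12 ≈ 0.8057 mV.
(V_in − V_min)/LSB = (-1.077397 − (-1.65)) × 4096/3.3 = 710.7218 → nearest code k = 711.
V_code = V_min + k × range/2^12 = -1.65 + 711 × 3.3/4096 = -1.077172852 V.
V_in − V_code = -1.077397 − (-1.077172852) = −224 µV.

−224 µV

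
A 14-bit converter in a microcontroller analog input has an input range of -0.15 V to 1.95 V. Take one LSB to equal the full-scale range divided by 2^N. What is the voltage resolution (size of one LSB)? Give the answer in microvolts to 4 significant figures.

The full-scale span is 1.95 − (-0.15) = 2.1 V.
There are 2^14 = 16384 steps.
One LSB is 2.1 V / 16384 = 128.2 µV.

128.2 µV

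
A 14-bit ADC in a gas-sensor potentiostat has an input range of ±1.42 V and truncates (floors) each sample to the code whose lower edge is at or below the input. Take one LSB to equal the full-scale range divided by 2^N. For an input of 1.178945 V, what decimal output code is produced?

Span: 1.42 V − (-1.42 V) = 2.84 V. LSB = 2.84 V / 2^14 ≈ 173.3 µV.
(V_in − V_min) × 2^14/range = (1.178945 − (-1.42)) × 16384/2.84 = 14993.350.
Floor → code = 14993.

14993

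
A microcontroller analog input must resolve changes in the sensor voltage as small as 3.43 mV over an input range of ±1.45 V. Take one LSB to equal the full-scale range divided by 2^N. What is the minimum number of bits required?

10 bits

Range = 1.45 − (-1.45) = 2.9 V.
Need 2^N ≥ 2.9 V / 3.43 mV = 845.5 → N_min = 10.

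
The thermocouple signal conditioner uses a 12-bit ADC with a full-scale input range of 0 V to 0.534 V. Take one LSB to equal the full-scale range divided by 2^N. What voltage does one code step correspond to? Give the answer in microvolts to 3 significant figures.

V_FS = 0.534 V.
There are 2^12 = 4096 steps.
Step size = 0.534/4096 V = 130 µV.

130 µV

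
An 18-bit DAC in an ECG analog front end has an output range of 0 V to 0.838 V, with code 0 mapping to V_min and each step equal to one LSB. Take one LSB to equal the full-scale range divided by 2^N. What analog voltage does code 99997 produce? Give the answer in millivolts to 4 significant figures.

Span = 0.838 V. LSB = 0.838 V / 2^18.
V_out = 0 + 99997 × (0.838/262144) V
      = 0 V + 0.319662 V = 0.319662 V.

319.7 mV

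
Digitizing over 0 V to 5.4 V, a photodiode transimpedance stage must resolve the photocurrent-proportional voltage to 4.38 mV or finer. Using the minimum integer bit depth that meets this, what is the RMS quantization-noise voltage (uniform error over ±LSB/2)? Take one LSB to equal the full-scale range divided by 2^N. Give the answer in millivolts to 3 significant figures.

Span = 5.4 V.
Levels needed ≥ 5.4/4.38 mV = 1233. 2^11 = 2048 suffices, so N_min = 11.
Step size = 5.4/2048 V = 2.6367 mV.
RMS noise = LSB/√12 = 0.761 mV.

0.761 mV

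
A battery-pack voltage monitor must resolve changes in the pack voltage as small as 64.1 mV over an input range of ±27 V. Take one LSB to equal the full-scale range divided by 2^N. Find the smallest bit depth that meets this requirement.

The full-scale span is 27 − (-27) = 54 V.
Need 2^N ≥ 54 V / 64.1 mV = 842.4 → N_min = 10.

10 bits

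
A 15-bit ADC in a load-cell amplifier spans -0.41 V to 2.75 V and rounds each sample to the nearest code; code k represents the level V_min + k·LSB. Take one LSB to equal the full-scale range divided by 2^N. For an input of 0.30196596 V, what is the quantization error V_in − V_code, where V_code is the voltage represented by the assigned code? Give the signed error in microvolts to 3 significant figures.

−17.7 µV

Span: 2.75 V − (-0.41 V) = 3.16 V. LSB = 3.16 V / 2^15 ≈ 96.44 µV.
(0.30196596 − (-0.41)) / LSB = 0.71196596 × 32768/3.16 = 7382.8166. Nearest integer: k = 7383.
V_code = -0.41 + (7383/32768) × 3.16 = 0.30198364258 V.
Error = V_in − V_code = 0.30196596 − (0.30198364258) = −17.7 µV.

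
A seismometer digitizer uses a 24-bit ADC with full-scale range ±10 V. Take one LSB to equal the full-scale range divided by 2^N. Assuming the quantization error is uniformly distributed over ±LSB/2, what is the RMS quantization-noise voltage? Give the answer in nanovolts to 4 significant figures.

344.1 nV

Full-scale range = 10 V − (-10 V) = 20 V.
LSB = 20 V ÷ 2^24 = 20/16777216 V = 1.19209 µV.
For a uniform distribution on [−LSB/2, +LSB/2], V_rms = LSB/√12 = 1.19209 µV/3.4641 = 344.1 nV.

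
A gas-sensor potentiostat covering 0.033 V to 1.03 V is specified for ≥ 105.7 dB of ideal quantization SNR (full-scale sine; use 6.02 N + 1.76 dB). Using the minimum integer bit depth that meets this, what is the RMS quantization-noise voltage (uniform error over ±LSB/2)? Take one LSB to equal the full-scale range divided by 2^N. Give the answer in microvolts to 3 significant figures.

1.10 µV

Span: 1.03 V − (0.033 V) = 0.997 V.
Required N = ⌈(105.7 − 1.76)/6.02⌉ = ⌈17.266⌉ = 18.
LSB = 0.997 V / 2^18 = 3.8033 µV.
σ_q = LSB/√12 = 3.8033 µV/3.4641 = 1.10 µV.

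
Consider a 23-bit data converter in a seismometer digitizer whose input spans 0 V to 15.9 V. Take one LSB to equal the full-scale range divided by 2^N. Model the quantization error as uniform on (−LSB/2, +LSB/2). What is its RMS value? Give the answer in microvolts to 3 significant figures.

0.547 µV

Span = 15.9 V.
LSB = 15.9 V / 2^23 = 1.8954 µV.
V_rms = LSB/√12 = 1.8954 µV / √12 = 0.547 µV.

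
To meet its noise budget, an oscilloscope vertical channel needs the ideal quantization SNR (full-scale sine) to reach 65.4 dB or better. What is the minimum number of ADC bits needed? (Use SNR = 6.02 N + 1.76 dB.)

11 bits

6.02 N + 1.76 ≥ 65.4 gives N ≥ 10.571, so the minimum integer is 11.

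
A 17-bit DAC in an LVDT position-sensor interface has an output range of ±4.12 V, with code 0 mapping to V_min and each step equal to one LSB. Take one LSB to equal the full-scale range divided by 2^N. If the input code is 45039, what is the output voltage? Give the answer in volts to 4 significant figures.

Full-scale range = 4.12 V − (-4.12 V) = 8.24 V. LSB = 8.24 V / 2^17.
V_out = -4.12 + 45039 × (8.24/131072) V
      = -4.12 V + 2.83143 V = -1.28857 V.

-1.289 V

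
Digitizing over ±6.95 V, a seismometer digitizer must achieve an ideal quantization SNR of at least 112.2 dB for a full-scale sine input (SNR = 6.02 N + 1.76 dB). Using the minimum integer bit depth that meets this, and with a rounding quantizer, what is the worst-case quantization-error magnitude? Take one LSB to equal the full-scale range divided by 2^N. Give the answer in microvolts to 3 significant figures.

Span: 6.95 V − (-6.95 V) = 13.9 V.
Solving 6.02 N ≥ 112.2 − 1.76: N ≥ 18.346. Round up → N = 19.
One LSB is 13.9 V / 524288 = 26.512 µV.
Half an LSB is 13.3 µV.

13.3 µV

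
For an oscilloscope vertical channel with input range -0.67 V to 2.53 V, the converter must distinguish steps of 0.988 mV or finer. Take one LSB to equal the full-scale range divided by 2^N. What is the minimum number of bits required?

Range = 2.53 − (-0.67) = 3.2 V.
Need 2^N ≥ 3.2 V / 0.988 mV = 3239 → N_min = 12.

12 bits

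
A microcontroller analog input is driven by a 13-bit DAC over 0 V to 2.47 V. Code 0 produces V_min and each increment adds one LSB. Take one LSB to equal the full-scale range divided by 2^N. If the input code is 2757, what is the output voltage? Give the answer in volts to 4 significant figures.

Span = 2.47 V. LSB = 2.47 V / 2^13.
V_out = 0 + 2757 × (2.47/8192) V
      = 0 V + 0.831273 V = 0.831273 V.

0.8313 V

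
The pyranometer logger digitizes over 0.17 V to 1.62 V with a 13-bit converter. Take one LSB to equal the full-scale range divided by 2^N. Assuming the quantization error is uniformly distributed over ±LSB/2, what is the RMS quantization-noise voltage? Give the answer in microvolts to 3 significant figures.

51.1 µV

Range = 1.62 − (0.17) = 1.45 V.
One LSB is 1.45 V / 8192 = 177.00 µV.
σ_q = LSB/√12 = 177.00 µV/3.4641 = 51.1 µV.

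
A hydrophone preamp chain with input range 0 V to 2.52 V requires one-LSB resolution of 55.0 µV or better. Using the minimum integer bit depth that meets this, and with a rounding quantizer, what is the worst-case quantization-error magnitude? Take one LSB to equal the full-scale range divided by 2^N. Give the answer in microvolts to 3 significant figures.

19.2 µV

V_FS = 2.52 V.
Levels needed ≥ 2.52/55.0 µV = 45820. 2^16 = 65536 suffices, so N_min = 16.
Step size = 2.52/65536 V = 38.452 µV.
Half an LSB is 19.2 µV.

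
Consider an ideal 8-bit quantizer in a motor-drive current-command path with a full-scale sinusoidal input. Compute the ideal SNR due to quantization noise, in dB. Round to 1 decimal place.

For an ideal N-bit converter with full-scale sine input, SNR = 6.02 N + 1.76 dB. SNR = 6.02 × 8 + 1.76 = 48.16 + 1.76 = 49.92 dB.

49.9 dB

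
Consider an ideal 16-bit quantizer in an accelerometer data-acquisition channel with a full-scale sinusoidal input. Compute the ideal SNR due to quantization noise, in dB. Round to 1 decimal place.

SNR = 6.02·16 + 1.76 = 98.08 dB.

98.1 dB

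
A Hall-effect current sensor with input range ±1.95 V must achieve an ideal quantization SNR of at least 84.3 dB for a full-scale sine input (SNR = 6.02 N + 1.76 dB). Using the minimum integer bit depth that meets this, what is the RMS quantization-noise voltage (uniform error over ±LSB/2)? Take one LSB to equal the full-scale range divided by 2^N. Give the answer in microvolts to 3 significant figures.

68.7 µV

The full-scale span is 1.95 − (-1.95) = 3.9 V.
Solving 6.02 N ≥ 84.3 − 1.76: N ≥ 13.711. Round up → N = 14.
One LSB is 3.9 V / 16384 = 238.04 µV.
V_rms = LSB/√12 = 68.7 µV.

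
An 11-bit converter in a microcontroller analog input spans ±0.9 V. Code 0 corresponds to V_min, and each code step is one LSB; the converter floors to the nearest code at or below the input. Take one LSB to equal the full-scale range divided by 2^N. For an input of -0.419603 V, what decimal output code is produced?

546

The full-scale span is 0.9 − (-0.9) = 1.8 V. LSB = 1.8 V / 2^11 ≈ 0.8789 mV.
code = ⌊(V_in − V_min)/LSB⌋ = ⌊(V_in − V_min) × 2^11 / range⌋
     = ⌊(-0.419603 − (-0.9)) × 2048 / 1.8⌋ = ⌊0.480397 × 2048/1.8⌋
     = ⌊546.585⌋ = 546.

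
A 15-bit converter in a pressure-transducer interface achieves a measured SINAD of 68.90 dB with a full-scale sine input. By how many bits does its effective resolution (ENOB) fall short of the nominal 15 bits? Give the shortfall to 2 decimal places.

Effective bits = (68.90 − 1.76)/6.02 = 11.1528.
Lost resolution: 15 − 11.1528 = 3.8472 bits.

3.85 bits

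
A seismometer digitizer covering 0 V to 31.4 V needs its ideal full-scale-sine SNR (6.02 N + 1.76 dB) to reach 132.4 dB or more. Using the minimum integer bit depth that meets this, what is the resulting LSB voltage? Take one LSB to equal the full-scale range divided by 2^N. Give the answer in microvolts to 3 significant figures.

7.49 µV

Full-scale range = 31.4 V.
N ≥ (132.4 − 1.76)/6.02 = 21.701 → N_min = 22.
One LSB is 31.4 V / 4194304 = 7.49 µV.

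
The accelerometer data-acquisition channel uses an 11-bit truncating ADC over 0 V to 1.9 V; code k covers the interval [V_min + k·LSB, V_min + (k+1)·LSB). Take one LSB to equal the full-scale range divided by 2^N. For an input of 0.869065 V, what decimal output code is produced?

936

V_FS = 1.9 V. LSB = 1.9 V / 2^11 ≈ 0.9277 mV.
V_in − V_min = 0.869065 − (0) = 0.869065 V.
Divide by LSB: 0.869065 × 2048/1.9 = 936.7606.
Truncating gives code 936.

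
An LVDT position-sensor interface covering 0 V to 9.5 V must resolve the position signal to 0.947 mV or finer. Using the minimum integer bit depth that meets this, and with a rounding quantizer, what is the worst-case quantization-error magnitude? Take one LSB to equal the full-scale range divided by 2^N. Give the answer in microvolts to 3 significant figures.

290 µV

Range is 9.5 V.
9.5 V / 0.947 mV = 10030. Since 2^13 = 8192 and 2^14 = 16384, N = 14.
LSB = 9.5 V ÷ 2^14 = 9.5/16384 V = 0.57983 mV.
Half an LSB is 290 µV.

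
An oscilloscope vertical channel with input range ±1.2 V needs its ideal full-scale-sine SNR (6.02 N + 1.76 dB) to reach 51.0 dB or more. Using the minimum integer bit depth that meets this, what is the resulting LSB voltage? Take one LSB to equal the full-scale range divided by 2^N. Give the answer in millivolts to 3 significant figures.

Full-scale range = 1.2 V − (-1.2 V) = 2.4 V.
6.02 N + 1.76 ≥ 51.0 gives N ≥ 8.179, so the minimum integer is 9.
LSB = 2.4 V / 2^9 = 4.69 mV.

4.69 mV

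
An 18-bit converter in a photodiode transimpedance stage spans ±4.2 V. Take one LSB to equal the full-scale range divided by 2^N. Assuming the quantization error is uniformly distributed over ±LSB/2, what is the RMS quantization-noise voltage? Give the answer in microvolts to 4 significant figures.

The full-scale span is 4.2 − (-4.2) = 8.4 V.
One LSB is 8.4 V / 262144 = 32.0435 µV.
For a uniform distribution on [−LSB/2, +LSB/2], V_rms = LSB/√12 = 32.0435 µV/3.4641 = 9.250 µV.

9.250 µV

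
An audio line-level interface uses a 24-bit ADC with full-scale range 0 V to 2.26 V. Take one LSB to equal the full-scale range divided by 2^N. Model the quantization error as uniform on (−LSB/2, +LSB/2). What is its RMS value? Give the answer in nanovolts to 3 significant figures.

Span = 2.26 V.
Step size = 2.26/16777216 V = 134.71 nV.
σ_q = LSB/√12 = 134.71 nV/3.4641 = 38.9 nV.

38.9 nV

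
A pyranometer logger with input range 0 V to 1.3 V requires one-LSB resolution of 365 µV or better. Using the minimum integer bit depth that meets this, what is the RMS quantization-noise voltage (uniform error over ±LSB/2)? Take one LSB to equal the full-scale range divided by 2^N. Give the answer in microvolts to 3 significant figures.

91.6 µV

Range is 1.3 V.
Need 2^N ≥ 1.3 V / 365 µV = 3562 → N_min = 12.
Step size = 1.3/4096 V = 317.38 µV.
V_rms = LSB/√12 = 91.6 µV.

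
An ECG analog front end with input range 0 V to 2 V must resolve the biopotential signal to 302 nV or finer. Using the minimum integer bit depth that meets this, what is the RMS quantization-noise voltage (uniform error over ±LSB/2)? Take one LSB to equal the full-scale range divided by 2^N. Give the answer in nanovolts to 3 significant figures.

68.8 nV

Full-scale range = 2 V.
Need 2^N ≥ 2 V / 302 nV = 6.623e6 → N_min = 23.
One LSB is 2 V / 8388608 = 238.42 nV.
σ_q = LSB/√12 = 238.42 nV/3.4641 = 68.8 nV.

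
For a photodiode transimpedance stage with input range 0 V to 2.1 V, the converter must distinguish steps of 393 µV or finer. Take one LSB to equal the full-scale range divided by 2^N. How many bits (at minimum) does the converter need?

V_FS = 2.1 V.
Required number of levels: 2.1/393 µV = 5343.5; smallest N with 2^N ≥ that is 13.

13 bits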